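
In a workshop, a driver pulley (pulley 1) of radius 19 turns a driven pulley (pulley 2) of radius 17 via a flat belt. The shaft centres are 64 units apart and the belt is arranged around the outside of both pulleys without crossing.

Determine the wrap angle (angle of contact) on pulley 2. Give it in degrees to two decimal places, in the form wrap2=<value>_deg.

wrap2=176.42_deg

open belt: β = asin((r2−r1)/C) = asin(-2/64) = -1.7908°
wrap1 = π − 2β = 183.5816°
wrap2 = π + 2β = 176.4184°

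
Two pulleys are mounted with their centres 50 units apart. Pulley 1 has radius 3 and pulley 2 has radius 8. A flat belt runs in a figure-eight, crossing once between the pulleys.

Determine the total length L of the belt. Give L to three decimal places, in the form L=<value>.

L=136.987

crossed belt: β = asin((r1+r2)/C) = asin(11/50) = 12.7090°
wrap1 = wrap2 = π + 2β = 205.4181°
tangent length = C·cosβ = 48.7750
L = (r1+r2)·wrap + 2·C·cosβ = 11·3.5852 + 2·48.7750 = 136.9874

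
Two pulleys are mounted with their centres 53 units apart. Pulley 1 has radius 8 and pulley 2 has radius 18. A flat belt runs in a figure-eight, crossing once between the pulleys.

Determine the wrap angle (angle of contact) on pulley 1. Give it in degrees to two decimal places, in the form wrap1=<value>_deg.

wrap1=238.76_deg

crossed belt: β = asin((r1+r2)/C) = asin(26/53) = 29.3778°
wrap1 = wrap2 = π + 2β = 238.7556°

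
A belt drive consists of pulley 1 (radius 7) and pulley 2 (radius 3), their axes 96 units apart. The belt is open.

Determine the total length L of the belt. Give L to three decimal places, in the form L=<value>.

L=223.583

open belt: β = asin((r2−r1)/C) = asin(-4/96) = -2.3880°
wrap1 = π − 2β = 184.7760°
wrap2 = π + 2β = 175.2240°
tangent length = C·cosβ = 95.9166
L = r1·wrap1 + r2·wrap2 + 2·C·cosβ = 7·3.2250 + 3·3.0582 + 2·95.9166 = 223.5826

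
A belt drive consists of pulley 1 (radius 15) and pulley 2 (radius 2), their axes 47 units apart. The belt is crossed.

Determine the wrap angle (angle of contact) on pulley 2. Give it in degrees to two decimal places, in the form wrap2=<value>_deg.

crossed belt: β = asin((r1+r2)/C) = asin(17/47) = 21.2048°
wrap1 = wrap2 = π + 2β = 222.4095°

wrap2=222.41_deg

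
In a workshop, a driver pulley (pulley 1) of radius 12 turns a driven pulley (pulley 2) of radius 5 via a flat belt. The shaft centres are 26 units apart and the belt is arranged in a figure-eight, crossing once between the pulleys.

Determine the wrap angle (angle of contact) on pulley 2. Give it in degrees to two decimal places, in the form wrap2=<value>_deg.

crossed belt: β = asin((r1+r2)/C) = asin(17/26) = 40.8322°
wrap1 = wrap2 = π + 2β = 261.6644°

wrap2=261.66_deg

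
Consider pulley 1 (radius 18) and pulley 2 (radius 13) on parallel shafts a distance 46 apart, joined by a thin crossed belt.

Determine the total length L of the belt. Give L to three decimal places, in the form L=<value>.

crossed belt: β = asin((r1+r2)/C) = asin(31/46) = 42.3698°
wrap1 = wrap2 = π + 2β = 264.7396°
tangent length = C·cosβ = 33.9853
L = (r1+r2)·wrap + 2·C·cosβ = 31·4.6206 + 2·33.9853 = 211.2085

L=211.208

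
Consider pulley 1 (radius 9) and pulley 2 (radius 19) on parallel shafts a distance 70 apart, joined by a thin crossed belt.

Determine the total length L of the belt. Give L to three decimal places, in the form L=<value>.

L=239.322

crossed belt: β = asin((r1+r2)/C) = asin(28/70) = 23.5782°
wrap1 = wrap2 = π + 2β = 227.1564°
tangent length = C·cosβ = 64.1561
L = (r1+r2)·wrap + 2·C·cosβ = 28·3.9646 + 2·64.1561 = 239.3217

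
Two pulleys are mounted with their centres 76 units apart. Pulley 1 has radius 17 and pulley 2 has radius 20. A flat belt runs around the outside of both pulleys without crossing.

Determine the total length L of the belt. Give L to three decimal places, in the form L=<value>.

open belt: β = asin((r2−r1)/C) = asin(3/76) = 2.2623°
wrap1 = π − 2β = 175.4755°
wrap2 = π + 2β = 184.5245°
tangent length = C·cosβ = 75.9408
L = r1·wrap1 + r2·wrap2 + 2·C·cosβ = 17·3.0626 + 20·3.2206 + 2·75.9408 = 268.3574

L=268.357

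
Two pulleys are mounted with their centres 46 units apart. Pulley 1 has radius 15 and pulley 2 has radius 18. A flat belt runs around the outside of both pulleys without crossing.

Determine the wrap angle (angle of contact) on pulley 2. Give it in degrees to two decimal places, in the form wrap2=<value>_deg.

open belt: β = asin((r2−r1)/C) = asin(3/46) = 3.7393°
wrap1 = π − 2β = 172.5213°
wrap2 = π + 2β = 187.4787°

wrap2=187.48_deg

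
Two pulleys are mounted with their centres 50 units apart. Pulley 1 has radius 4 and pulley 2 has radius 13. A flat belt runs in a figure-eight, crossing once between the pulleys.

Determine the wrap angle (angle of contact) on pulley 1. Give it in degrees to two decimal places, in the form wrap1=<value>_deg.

wrap1=219.75_deg

crossed belt: β = asin((r1+r2)/C) = asin(17/50) = 19.8769°
wrap1 = wrap2 = π + 2β = 219.7537°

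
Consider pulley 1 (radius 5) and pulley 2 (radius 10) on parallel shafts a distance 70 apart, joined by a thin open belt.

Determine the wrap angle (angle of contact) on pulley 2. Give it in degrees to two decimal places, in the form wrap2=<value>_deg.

wrap2=188.19_deg

open belt: β = asin((r2−r1)/C) = asin(5/70) = 4.0960°
wrap1 = π − 2β = 171.8079°
wrap2 = π + 2β = 188.1921°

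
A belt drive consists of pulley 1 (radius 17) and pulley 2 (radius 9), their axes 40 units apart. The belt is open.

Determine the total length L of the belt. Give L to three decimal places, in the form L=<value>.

open belt: β = asin((r2−r1)/C) = asin(-8/40) = -11.5370°
wrap1 = π − 2β = 203.0739°
wrap2 = π + 2β = 156.9261°
tangent length = C·cosβ = 39.1918
L = r1·wrap1 + r2·wrap2 + 2·C·cosβ = 17·3.5443 + 9·2.7389 + 2·39.1918 = 163.2868

L=163.287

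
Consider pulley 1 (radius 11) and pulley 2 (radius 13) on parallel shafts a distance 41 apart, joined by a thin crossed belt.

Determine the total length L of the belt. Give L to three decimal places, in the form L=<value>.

L=171.897

crossed belt: β = asin((r1+r2)/C) = asin(24/41) = 35.8288°
wrap1 = wrap2 = π + 2β = 251.6577°
tangent length = C·cosβ = 33.2415
L = (r1+r2)·wrap + 2·C·cosβ = 24·4.3923 + 2·33.2415 = 171.8972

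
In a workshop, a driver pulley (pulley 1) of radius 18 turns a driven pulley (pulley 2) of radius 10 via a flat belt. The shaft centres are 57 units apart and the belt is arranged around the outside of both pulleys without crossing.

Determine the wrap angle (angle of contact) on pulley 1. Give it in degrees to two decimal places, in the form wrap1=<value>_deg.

open belt: β = asin((r2−r1)/C) = asin(-8/57) = -8.0682°
wrap1 = π − 2β = 196.1363°
wrap2 = π + 2β = 163.8637°

wrap1=196.14_deg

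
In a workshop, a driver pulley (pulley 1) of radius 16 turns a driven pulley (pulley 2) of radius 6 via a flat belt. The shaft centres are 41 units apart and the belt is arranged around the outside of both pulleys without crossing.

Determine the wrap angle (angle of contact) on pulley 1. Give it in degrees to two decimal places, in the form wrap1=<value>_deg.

wrap1=208.23_deg

open belt: β = asin((r2−r1)/C) = asin(-10/41) = -14.1170°
wrap1 = π − 2β = 208.2340°
wrap2 = π + 2β = 151.7660°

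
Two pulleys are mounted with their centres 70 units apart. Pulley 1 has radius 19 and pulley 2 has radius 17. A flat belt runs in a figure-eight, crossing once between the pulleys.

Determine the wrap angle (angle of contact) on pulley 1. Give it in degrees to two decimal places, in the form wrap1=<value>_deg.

crossed belt: β = asin((r1+r2)/C) = asin(36/70) = 30.9497°
wrap1 = wrap2 = π + 2β = 241.8994°

wrap1=241.90_deg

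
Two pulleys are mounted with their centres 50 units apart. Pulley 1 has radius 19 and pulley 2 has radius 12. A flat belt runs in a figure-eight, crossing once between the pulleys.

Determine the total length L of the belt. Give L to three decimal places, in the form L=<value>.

L=217.312

crossed belt: β = asin((r1+r2)/C) = asin(31/50) = 38.3161°
wrap1 = wrap2 = π + 2β = 256.6323°
tangent length = C·cosβ = 39.2301
L = (r1+r2)·wrap + 2·C·cosβ = 31·4.4791 + 2·39.2301 = 217.3116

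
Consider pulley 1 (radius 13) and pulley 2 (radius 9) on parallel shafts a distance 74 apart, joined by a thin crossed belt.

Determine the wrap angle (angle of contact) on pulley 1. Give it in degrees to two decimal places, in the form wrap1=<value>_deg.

wrap1=214.59_deg

crossed belt: β = asin((r1+r2)/C) = asin(22/74) = 17.2953°
wrap1 = wrap2 = π + 2β = 214.5907°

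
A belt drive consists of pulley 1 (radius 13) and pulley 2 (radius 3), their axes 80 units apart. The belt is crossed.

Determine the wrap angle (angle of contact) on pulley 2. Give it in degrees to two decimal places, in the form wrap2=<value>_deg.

wrap2=203.07_deg

crossed belt: β = asin((r1+r2)/C) = asin(16/80) = 11.5370°
wrap1 = wrap2 = π + 2β = 203.0739°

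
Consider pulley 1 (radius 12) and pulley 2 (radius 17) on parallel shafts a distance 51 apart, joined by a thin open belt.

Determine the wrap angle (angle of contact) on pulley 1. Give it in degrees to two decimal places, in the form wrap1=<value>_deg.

open belt: β = asin((r2−r1)/C) = asin(5/51) = 5.6263°
wrap1 = π − 2β = 168.7475°
wrap2 = π + 2β = 191.2525°

wrap1=168.75_deg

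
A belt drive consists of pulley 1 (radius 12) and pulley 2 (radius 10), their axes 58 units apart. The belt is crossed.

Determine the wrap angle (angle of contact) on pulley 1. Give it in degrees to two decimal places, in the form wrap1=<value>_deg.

crossed belt: β = asin((r1+r2)/C) = asin(22/58) = 22.2910°
wrap1 = wrap2 = π + 2β = 224.5819°

wrap1=224.58_deg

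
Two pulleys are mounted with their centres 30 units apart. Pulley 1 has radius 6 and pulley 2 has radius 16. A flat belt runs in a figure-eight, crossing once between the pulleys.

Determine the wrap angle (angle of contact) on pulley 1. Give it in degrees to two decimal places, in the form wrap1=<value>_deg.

crossed belt: β = asin((r1+r2)/C) = asin(22/30) = 47.1666°
wrap1 = wrap2 = π + 2β = 274.3331°

wrap1=274.33_deg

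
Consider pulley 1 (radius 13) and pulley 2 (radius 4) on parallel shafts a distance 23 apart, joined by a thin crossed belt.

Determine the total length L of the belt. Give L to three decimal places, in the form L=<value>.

crossed belt: β = asin((r1+r2)/C) = asin(17/23) = 47.6574°
wrap1 = wrap2 = π + 2β = 275.3148°
tangent length = C·cosβ = 15.4919
L = (r1+r2)·wrap + 2·C·cosβ = 17·4.8051 + 2·15.4919 = 112.6714

L=112.671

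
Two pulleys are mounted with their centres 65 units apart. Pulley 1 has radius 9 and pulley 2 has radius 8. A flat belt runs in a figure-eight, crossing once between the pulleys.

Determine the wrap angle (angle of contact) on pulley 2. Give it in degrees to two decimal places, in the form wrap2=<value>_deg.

crossed belt: β = asin((r1+r2)/C) = asin(17/65) = 15.1614°
wrap1 = wrap2 = π + 2β = 210.3227°

wrap2=210.32_deg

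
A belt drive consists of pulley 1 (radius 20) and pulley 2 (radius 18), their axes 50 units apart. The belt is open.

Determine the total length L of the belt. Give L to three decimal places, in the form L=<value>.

open belt: β = asin((r2−r1)/C) = asin(-2/50) = -2.2924°
wrap1 = π − 2β = 184.5849°
wrap2 = π + 2β = 175.4151°
tangent length = C·cosβ = 49.9600
L = r1·wrap1 + r2·wrap2 + 2·C·cosβ = 20·3.2216 + 18·3.0616 + 2·49.9600 = 219.4605

L=219.461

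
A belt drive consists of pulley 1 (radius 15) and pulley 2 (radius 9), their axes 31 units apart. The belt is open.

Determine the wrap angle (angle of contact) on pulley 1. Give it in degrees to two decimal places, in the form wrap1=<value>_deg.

wrap1=202.32_deg

open belt: β = asin((r2−r1)/C) = asin(-6/31) = -11.1599°
wrap1 = π − 2β = 202.3199°
wrap2 = π + 2β = 157.6801°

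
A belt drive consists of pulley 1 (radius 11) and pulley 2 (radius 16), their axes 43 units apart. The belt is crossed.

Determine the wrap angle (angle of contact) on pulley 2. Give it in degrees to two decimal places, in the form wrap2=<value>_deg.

crossed belt: β = asin((r1+r2)/C) = asin(27/43) = 38.8959°
wrap1 = wrap2 = π + 2β = 257.7917°

wrap2=257.79_deg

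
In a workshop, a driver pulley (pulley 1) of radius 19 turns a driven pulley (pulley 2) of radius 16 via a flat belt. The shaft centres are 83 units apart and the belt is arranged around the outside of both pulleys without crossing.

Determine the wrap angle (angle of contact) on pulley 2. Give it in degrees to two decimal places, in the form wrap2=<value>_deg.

wrap2=175.86_deg

open belt: β = asin((r2−r1)/C) = asin(-3/83) = -2.0714°
wrap1 = π − 2β = 184.1428°
wrap2 = π + 2β = 175.8572°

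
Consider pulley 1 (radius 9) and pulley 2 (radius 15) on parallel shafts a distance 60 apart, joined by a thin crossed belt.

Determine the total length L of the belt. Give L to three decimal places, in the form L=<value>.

L=205.133

crossed belt: β = asin((r1+r2)/C) = asin(24/60) = 23.5782°
wrap1 = wrap2 = π + 2β = 227.1564°
tangent length = C·cosβ = 54.9909
L = (r1+r2)·wrap + 2·C·cosβ = 24·3.9646 + 2·54.9909 = 205.1328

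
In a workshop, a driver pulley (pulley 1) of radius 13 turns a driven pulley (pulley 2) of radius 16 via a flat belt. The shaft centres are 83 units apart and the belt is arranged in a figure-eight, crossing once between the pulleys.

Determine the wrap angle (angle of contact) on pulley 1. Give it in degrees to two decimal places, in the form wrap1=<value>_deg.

wrap1=220.90_deg

crossed belt: β = asin((r1+r2)/C) = asin(29/83) = 20.4505°
wrap1 = wrap2 = π + 2β = 220.9009°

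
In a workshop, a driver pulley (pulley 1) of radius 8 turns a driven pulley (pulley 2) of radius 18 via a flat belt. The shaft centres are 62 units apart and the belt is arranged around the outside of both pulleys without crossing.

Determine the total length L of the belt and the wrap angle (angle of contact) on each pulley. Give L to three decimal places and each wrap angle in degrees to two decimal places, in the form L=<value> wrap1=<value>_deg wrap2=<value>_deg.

open belt: β = asin((r2−r1)/C) = asin(10/62) = 9.2818°
wrap1 = π − 2β = 161.4364°
wrap2 = π + 2β = 198.5636°
tangent length = C·cosβ = 61.1882
L = r1·wrap1 + r2·wrap2 + 2·C·cosβ = 8·2.8176 + 18·3.4656 + 2·61.1882 = 207.2978

L=207.298 wrap1=161.44_deg wrap2=198.56_deg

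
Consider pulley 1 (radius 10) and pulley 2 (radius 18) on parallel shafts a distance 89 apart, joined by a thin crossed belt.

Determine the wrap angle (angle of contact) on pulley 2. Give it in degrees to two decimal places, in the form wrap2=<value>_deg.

wrap2=216.67_deg

crossed belt: β = asin((r1+r2)/C) = asin(28/89) = 18.3371°
wrap1 = wrap2 = π + 2β = 216.6741°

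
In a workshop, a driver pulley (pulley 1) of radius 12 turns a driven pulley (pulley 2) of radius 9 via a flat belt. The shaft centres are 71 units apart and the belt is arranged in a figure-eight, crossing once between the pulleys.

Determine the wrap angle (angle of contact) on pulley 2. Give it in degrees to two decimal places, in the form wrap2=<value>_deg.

wrap2=214.41_deg

crossed belt: β = asin((r1+r2)/C) = asin(21/71) = 17.2040°
wrap1 = wrap2 = π + 2β = 214.4080°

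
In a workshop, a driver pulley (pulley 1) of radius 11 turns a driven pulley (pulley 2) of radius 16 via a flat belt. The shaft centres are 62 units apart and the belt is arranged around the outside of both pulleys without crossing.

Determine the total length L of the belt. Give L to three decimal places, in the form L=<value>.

open belt: β = asin((r2−r1)/C) = asin(5/62) = 4.6257°
wrap1 = π − 2β = 170.7487°
wrap2 = π + 2β = 189.2513°
tangent length = C·cosβ = 61.7981
L = r1·wrap1 + r2·wrap2 + 2·C·cosβ = 11·2.9801 + 16·3.3031 + 2·61.7981 = 209.2264

L=209.226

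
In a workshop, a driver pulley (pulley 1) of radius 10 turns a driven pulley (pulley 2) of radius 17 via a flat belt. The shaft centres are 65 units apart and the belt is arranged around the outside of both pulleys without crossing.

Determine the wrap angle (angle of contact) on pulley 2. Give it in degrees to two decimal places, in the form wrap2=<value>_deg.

open belt: β = asin((r2−r1)/C) = asin(7/65) = 6.1823°
wrap1 = π − 2β = 167.6354°
wrap2 = π + 2β = 192.3646°

wrap2=192.36_deg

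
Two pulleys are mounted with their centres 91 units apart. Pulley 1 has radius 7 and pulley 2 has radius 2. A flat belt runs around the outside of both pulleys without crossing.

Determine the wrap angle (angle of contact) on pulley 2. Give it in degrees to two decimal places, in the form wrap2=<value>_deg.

open belt: β = asin((r2−r1)/C) = asin(-5/91) = -3.1497°
wrap1 = π − 2β = 186.2994°
wrap2 = π + 2β = 173.7006°

wrap2=173.70_deg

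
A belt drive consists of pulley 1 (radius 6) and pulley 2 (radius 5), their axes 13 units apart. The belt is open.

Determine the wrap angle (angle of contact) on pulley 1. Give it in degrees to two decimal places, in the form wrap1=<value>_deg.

open belt: β = asin((r2−r1)/C) = asin(-1/13) = -4.4117°
wrap1 = π − 2β = 188.8235°
wrap2 = π + 2β = 171.1765°

wrap1=188.82_deg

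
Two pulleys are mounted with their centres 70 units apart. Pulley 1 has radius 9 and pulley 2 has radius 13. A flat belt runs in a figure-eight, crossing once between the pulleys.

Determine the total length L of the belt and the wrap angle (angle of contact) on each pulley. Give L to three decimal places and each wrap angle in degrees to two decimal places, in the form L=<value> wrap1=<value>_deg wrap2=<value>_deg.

L=216.088 wrap1=216.64_deg wrap2=216.64_deg

crossed belt: β = asin((r1+r2)/C) = asin(22/70) = 18.3177°
wrap1 = wrap2 = π + 2β = 216.6354°
tangent length = C·cosβ = 66.4530
L = (r1+r2)·wrap + 2·C·cosβ = 22·3.7810 + 2·66.4530 = 216.0880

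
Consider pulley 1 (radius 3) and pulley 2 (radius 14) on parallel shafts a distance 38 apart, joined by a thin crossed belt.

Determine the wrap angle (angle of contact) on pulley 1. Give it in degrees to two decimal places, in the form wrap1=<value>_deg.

crossed belt: β = asin((r1+r2)/C) = asin(17/38) = 26.5750°
wrap1 = wrap2 = π + 2β = 233.1499°

wrap1=233.15_deg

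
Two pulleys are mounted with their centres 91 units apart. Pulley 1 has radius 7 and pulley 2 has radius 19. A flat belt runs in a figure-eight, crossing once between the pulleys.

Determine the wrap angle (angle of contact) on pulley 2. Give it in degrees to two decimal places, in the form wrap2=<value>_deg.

wrap2=213.20_deg

crossed belt: β = asin((r1+r2)/C) = asin(26/91) = 16.6015°
wrap1 = wrap2 = π + 2β = 213.2031°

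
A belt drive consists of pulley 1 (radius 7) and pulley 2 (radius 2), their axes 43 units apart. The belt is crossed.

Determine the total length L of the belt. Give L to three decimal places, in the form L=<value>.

L=116.165

crossed belt: β = asin((r1+r2)/C) = asin(9/43) = 12.0815°
wrap1 = wrap2 = π + 2β = 204.1629°
tangent length = C·cosβ = 42.0476
L = (r1+r2)·wrap + 2·C·cosβ = 9·3.5633 + 2·42.0476 = 116.1650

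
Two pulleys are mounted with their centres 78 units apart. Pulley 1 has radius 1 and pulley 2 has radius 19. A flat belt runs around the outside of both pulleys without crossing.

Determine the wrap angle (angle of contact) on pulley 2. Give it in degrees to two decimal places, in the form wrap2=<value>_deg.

open belt: β = asin((r2−r1)/C) = asin(18/78) = 13.3424°
wrap1 = π − 2β = 153.3153°
wrap2 = π + 2β = 206.6847°

wrap2=206.68_deg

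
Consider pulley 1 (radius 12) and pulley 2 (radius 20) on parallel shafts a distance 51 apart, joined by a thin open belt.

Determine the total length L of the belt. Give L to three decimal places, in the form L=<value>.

open belt: β = asin((r2−r1)/C) = asin(8/51) = 9.0248°
wrap1 = π − 2β = 161.9503°
wrap2 = π + 2β = 198.0497°
tangent length = C·cosβ = 50.3686
L = r1·wrap1 + r2·wrap2 + 2·C·cosβ = 12·2.8266 + 20·3.4566 + 2·50.3686 = 203.7885

L=203.788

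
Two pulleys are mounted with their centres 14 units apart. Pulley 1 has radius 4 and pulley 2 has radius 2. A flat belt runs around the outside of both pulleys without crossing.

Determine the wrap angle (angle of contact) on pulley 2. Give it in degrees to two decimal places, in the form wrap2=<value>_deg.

open belt: β = asin((r2−r1)/C) = asin(-2/14) = -8.2132°
wrap1 = π − 2β = 196.4264°
wrap2 = π + 2β = 163.5736°

wrap2=163.57_deg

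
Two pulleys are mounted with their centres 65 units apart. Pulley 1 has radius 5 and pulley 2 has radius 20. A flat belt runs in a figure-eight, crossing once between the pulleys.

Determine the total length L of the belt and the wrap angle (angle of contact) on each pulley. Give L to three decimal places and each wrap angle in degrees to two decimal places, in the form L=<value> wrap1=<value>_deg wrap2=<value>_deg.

crossed belt: β = asin((r1+r2)/C) = asin(25/65) = 22.6199°
wrap1 = wrap2 = π + 2β = 225.2397°
tangent length = C·cosβ = 60.0000
L = (r1+r2)·wrap + 2·C·cosβ = 25·3.9312 + 2·60.0000 = 218.2794

L=218.279 wrap1=225.24_deg wrap2=225.24_deg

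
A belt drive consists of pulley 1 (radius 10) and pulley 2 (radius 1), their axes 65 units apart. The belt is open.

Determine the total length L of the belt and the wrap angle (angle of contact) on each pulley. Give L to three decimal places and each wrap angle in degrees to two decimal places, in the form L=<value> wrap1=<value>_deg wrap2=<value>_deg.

L=165.806 wrap1=195.92_deg wrap2=164.08_deg

open belt: β = asin((r2−r1)/C) = asin(-9/65) = -7.9588°
wrap1 = π − 2β = 195.9177°
wrap2 = π + 2β = 164.0823°
tangent length = C·cosβ = 64.3739
L = r1·wrap1 + r2·wrap2 + 2·C·cosβ = 10·3.4194 + 1·2.8638 + 2·64.3739 = 165.8057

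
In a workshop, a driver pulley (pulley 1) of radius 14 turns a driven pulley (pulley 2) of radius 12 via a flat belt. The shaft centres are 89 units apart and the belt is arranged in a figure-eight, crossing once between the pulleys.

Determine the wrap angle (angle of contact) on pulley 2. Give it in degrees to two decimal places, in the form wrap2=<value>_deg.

wrap2=213.97_deg

crossed belt: β = asin((r1+r2)/C) = asin(26/89) = 16.9858°
wrap1 = wrap2 = π + 2β = 213.9716°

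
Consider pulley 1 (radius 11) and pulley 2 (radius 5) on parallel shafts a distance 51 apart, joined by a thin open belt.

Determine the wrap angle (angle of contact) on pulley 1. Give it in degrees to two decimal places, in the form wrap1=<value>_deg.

open belt: β = asin((r2−r1)/C) = asin(-6/51) = -6.7563°
wrap1 = π − 2β = 193.5127°
wrap2 = π + 2β = 166.4873°

wrap1=193.51_deg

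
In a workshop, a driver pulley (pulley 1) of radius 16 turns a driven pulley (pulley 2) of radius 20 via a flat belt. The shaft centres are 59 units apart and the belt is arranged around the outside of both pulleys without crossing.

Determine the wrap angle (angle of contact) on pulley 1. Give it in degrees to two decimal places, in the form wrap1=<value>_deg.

open belt: β = asin((r2−r1)/C) = asin(4/59) = 3.8874°
wrap1 = π − 2β = 172.2251°
wrap2 = π + 2β = 187.7749°

wrap1=172.23_deg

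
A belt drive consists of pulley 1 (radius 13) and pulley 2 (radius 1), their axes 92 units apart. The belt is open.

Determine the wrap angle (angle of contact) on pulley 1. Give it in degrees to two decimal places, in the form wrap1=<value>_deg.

open belt: β = asin((r2−r1)/C) = asin(-12/92) = -7.4947°
wrap1 = π − 2β = 194.9894°
wrap2 = π + 2β = 165.0106°

wrap1=194.99_deg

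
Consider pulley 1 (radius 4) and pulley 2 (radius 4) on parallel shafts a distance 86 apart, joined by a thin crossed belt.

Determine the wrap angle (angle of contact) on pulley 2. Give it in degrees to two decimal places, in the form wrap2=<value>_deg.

crossed belt: β = asin((r1+r2)/C) = asin(8/86) = 5.3376°
wrap1 = wrap2 = π + 2β = 190.6751°

wrap2=190.68_deg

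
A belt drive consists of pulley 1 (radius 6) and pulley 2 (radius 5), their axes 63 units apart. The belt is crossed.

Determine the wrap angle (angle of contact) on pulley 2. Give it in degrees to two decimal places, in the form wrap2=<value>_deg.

crossed belt: β = asin((r1+r2)/C) = asin(11/63) = 10.0556°
wrap1 = wrap2 = π + 2β = 200.1111°

wrap2=200.11_deg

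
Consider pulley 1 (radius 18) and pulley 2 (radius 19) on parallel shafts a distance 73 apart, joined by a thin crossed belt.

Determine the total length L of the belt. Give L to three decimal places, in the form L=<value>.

L=281.429

crossed belt: β = asin((r1+r2)/C) = asin(37/73) = 30.4542°
wrap1 = wrap2 = π + 2β = 240.9084°
tangent length = C·cosβ = 62.9285
L = (r1+r2)·wrap + 2·C·cosβ = 37·4.2046 + 2·62.9285 = 281.4289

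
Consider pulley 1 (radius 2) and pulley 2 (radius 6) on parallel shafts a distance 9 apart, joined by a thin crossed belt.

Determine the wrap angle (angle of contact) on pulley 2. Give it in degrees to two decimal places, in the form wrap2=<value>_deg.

crossed belt: β = asin((r1+r2)/C) = asin(8/9) = 62.7340°
wrap1 = wrap2 = π + 2β = 305.4679°

wrap2=305.47_deg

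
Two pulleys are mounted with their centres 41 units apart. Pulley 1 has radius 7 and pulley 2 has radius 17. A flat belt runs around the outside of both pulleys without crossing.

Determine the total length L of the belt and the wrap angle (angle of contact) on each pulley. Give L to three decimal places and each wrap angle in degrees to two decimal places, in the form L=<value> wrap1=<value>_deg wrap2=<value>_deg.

L=159.850 wrap1=151.77_deg wrap2=208.23_deg

open belt: β = asin((r2−r1)/C) = asin(10/41) = 14.1170°
wrap1 = π − 2β = 151.7660°
wrap2 = π + 2β = 208.2340°
tangent length = C·cosβ = 39.7618
L = r1·wrap1 + r2·wrap2 + 2·C·cosβ = 7·2.6488 + 17·3.6344 + 2·39.7618 = 159.8496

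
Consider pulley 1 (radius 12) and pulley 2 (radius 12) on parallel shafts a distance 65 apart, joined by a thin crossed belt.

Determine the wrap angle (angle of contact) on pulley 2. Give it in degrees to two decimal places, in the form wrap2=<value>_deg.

crossed belt: β = asin((r1+r2)/C) = asin(24/65) = 21.6682°
wrap1 = wrap2 = π + 2β = 223.3364°

wrap2=223.34_deg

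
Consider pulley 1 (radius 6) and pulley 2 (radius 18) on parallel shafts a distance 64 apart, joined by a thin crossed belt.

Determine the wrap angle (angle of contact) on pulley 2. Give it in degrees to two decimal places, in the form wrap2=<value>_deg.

wrap2=224.05_deg

crossed belt: β = asin((r1+r2)/C) = asin(24/64) = 22.0243°
wrap1 = wrap2 = π + 2β = 224.0486°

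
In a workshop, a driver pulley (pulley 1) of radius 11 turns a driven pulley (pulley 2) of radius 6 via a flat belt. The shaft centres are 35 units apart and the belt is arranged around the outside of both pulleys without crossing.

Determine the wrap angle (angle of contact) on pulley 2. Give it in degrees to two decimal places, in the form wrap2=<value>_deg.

wrap2=163.57_deg

open belt: β = asin((r2−r1)/C) = asin(-5/35) = -8.2132°
wrap1 = π − 2β = 196.4264°
wrap2 = π + 2β = 163.5736°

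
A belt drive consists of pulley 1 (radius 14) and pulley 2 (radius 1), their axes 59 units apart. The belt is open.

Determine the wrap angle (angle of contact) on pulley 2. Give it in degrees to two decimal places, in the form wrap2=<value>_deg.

wrap2=154.54_deg

open belt: β = asin((r2−r1)/C) = asin(-13/59) = -12.7289°
wrap1 = π − 2β = 205.4579°
wrap2 = π + 2β = 154.5421°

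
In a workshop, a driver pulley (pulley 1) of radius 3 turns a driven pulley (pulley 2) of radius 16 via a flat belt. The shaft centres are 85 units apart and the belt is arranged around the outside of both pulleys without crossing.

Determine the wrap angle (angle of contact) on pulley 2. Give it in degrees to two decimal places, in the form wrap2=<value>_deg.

open belt: β = asin((r2−r1)/C) = asin(13/85) = 8.7974°
wrap1 = π − 2β = 162.4052°
wrap2 = π + 2β = 197.5948°

wrap2=197.59_deg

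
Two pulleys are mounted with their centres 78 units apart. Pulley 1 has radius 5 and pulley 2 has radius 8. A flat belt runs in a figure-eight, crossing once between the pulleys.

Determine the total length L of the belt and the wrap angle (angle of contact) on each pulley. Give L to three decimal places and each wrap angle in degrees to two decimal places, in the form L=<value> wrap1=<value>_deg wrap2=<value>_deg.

L=199.012 wrap1=199.19_deg wrap2=199.19_deg

crossed belt: β = asin((r1+r2)/C) = asin(13/78) = 9.5941°
wrap1 = wrap2 = π + 2β = 199.1881°
tangent length = C·cosβ = 76.9090
L = (r1+r2)·wrap + 2·C·cosβ = 13·3.4765 + 2·76.9090 = 199.0124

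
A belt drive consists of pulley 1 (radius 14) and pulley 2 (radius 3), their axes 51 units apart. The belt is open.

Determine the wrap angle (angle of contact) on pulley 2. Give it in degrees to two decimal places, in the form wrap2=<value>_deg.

wrap2=155.09_deg

open belt: β = asin((r2−r1)/C) = asin(-11/51) = -12.4558°
wrap1 = π − 2β = 204.9116°
wrap2 = π + 2β = 155.0884°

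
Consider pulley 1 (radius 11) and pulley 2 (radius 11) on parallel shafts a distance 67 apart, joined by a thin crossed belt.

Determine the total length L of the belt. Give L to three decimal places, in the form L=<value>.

L=210.406

crossed belt: β = asin((r1+r2)/C) = asin(22/67) = 19.1692°
wrap1 = wrap2 = π + 2β = 218.3383°
tangent length = C·cosβ = 63.2851
L = (r1+r2)·wrap + 2·C·cosβ = 22·3.8107 + 2·63.2851 = 210.4060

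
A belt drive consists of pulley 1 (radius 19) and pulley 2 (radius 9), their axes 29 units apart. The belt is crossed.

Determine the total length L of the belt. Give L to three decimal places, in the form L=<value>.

crossed belt: β = asin((r1+r2)/C) = asin(28/29) = 74.9098°
wrap1 = wrap2 = π + 2β = 329.8196°
tangent length = C·cosβ = 7.5498
L = (r1+r2)·wrap + 2·C·cosβ = 28·5.7564 + 2·7.5498 = 176.2799

L=176.280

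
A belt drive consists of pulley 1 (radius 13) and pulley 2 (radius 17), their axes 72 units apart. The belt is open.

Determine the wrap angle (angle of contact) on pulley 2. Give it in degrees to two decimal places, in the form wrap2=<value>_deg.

open belt: β = asin((r2−r1)/C) = asin(4/72) = 3.1847°
wrap1 = π − 2β = 173.6305°
wrap2 = π + 2β = 186.3695°

wrap2=186.37_deg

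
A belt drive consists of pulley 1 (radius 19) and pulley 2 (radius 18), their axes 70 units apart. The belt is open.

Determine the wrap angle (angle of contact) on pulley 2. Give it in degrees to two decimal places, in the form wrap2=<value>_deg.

open belt: β = asin((r2−r1)/C) = asin(-1/70) = -0.8185°
wrap1 = π − 2β = 181.6371°
wrap2 = π + 2β = 178.3629°

wrap2=178.36_deg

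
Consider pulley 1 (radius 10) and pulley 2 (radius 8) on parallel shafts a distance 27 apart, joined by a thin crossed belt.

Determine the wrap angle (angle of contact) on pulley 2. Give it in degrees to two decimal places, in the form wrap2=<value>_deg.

wrap2=263.62_deg

crossed belt: β = asin((r1+r2)/C) = asin(18/27) = 41.8103°
wrap1 = wrap2 = π + 2β = 263.6206°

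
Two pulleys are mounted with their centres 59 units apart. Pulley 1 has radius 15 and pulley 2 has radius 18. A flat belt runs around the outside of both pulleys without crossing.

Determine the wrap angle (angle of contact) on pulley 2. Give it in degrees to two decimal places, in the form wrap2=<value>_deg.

open belt: β = asin((r2−r1)/C) = asin(3/59) = 2.9146°
wrap1 = π − 2β = 174.1708°
wrap2 = π + 2β = 185.8292°

wrap2=185.83_deg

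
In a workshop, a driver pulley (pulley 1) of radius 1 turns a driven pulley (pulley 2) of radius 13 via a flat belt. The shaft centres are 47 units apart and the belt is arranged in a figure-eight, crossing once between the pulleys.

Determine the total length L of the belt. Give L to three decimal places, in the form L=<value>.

L=142.184

crossed belt: β = asin((r1+r2)/C) = asin(14/47) = 17.3299°
wrap1 = wrap2 = π + 2β = 214.6597°
tangent length = C·cosβ = 44.8665
L = (r1+r2)·wrap + 2·C·cosβ = 14·3.7465 + 2·44.8665 = 142.1842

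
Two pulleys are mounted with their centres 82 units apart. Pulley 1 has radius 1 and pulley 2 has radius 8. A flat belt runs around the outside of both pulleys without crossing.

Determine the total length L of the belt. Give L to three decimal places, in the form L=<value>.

open belt: β = asin((r2−r1)/C) = asin(7/82) = 4.8971°
wrap1 = π − 2β = 170.2059°
wrap2 = π + 2β = 189.7941°
tangent length = C·cosβ = 81.7007
L = r1·wrap1 + r2·wrap2 + 2·C·cosβ = 1·2.9707 + 8·3.3125 + 2·81.7007 = 192.8723

L=192.872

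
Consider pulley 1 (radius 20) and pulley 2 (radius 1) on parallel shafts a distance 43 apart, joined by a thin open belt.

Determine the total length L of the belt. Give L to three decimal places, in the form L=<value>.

L=160.514

open belt: β = asin((r2−r1)/C) = asin(-19/43) = -26.2226°
wrap1 = π − 2β = 232.4453°
wrap2 = π + 2β = 127.5547°
tangent length = C·cosβ = 38.5746
L = r1·wrap1 + r2·wrap2 + 2·C·cosβ = 20·4.0569 + 1·2.2262 + 2·38.5746 = 160.5142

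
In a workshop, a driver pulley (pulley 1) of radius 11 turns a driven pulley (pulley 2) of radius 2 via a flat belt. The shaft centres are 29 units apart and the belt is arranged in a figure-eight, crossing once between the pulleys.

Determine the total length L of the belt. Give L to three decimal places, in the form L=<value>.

L=104.772

crossed belt: β = asin((r1+r2)/C) = asin(13/29) = 26.6331°
wrap1 = wrap2 = π + 2β = 233.2662°
tangent length = C·cosβ = 25.9230
L = (r1+r2)·wrap + 2·C·cosβ = 13·4.0713 + 2·25.9230 = 104.7724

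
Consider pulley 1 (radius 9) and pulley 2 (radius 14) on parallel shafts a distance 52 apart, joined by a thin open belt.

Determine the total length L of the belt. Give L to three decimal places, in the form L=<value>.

open belt: β = asin((r2−r1)/C) = asin(5/52) = 5.5177°
wrap1 = π − 2β = 168.9645°
wrap2 = π + 2β = 191.0355°
tangent length = C·cosβ = 51.7591
L = r1·wrap1 + r2·wrap2 + 2·C·cosβ = 9·2.9490 + 14·3.3342 + 2·51.7591 = 176.7378

L=176.738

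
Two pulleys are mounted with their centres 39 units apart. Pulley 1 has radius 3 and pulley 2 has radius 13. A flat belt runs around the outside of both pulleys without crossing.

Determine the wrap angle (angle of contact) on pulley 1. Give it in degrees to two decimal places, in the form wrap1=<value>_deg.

open belt: β = asin((r2−r1)/C) = asin(10/39) = 14.8572°
wrap1 = π − 2β = 150.2857°
wrap2 = π + 2β = 209.7143°

wrap1=150.29_deg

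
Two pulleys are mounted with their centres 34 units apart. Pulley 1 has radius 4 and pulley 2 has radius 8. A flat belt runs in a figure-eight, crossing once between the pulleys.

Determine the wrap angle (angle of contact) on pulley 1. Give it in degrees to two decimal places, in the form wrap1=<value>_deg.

crossed belt: β = asin((r1+r2)/C) = asin(12/34) = 20.6673°
wrap1 = wrap2 = π + 2β = 221.3346°

wrap1=221.33_deg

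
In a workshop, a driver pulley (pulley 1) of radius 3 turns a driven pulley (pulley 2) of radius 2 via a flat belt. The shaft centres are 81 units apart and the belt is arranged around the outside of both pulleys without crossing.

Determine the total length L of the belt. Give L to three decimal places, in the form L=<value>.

L=177.720

open belt: β = asin((r2−r1)/C) = asin(-1/81) = -0.7074°
wrap1 = π − 2β = 181.4147°
wrap2 = π + 2β = 178.5853°
tangent length = C·cosβ = 80.9938
L = r1·wrap1 + r2·wrap2 + 2·C·cosβ = 3·3.1663 + 2·3.1169 + 2·80.9938 = 177.7203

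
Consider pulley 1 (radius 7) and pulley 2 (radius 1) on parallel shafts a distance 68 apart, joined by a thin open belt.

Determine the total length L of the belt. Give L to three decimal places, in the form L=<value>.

L=161.662

open belt: β = asin((r2−r1)/C) = asin(-6/68) = -5.0621°
wrap1 = π − 2β = 190.1242°
wrap2 = π + 2β = 169.8758°
tangent length = C·cosβ = 67.7348
L = r1·wrap1 + r2·wrap2 + 2·C·cosβ = 7·3.3183 + 1·2.9649 + 2·67.7348 = 161.6625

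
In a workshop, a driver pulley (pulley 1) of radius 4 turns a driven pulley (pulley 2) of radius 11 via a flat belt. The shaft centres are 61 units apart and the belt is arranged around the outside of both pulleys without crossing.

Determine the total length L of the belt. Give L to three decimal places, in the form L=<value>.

L=169.928

open belt: β = asin((r2−r1)/C) = asin(7/61) = 6.5894°
wrap1 = π − 2β = 166.8211°
wrap2 = π + 2β = 193.1789°
tangent length = C·cosβ = 60.5970
L = r1·wrap1 + r2·wrap2 + 2·C·cosβ = 4·2.9116 + 11·3.3716 + 2·60.5970 = 169.9281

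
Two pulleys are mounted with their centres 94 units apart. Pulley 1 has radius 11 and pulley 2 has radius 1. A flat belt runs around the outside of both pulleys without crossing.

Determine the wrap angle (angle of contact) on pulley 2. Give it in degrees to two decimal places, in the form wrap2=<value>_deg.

wrap2=167.79_deg

open belt: β = asin((r2−r1)/C) = asin(-10/94) = -6.1069°
wrap1 = π − 2β = 192.2137°
wrap2 = π + 2β = 167.7863°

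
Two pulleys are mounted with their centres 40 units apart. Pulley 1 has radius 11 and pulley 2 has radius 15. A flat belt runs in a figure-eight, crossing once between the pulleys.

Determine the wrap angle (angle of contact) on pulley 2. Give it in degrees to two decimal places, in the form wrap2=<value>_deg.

wrap2=261.08_deg

crossed belt: β = asin((r1+r2)/C) = asin(26/40) = 40.5416°
wrap1 = wrap2 = π + 2β = 261.0832°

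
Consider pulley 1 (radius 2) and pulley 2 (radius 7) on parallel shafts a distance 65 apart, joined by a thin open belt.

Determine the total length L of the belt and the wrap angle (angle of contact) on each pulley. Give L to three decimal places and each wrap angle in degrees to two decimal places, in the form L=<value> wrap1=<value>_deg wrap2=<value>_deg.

open belt: β = asin((r2−r1)/C) = asin(5/65) = 4.4117°
wrap1 = π − 2β = 171.1765°
wrap2 = π + 2β = 188.8235°
tangent length = C·cosβ = 64.8074
L = r1·wrap1 + r2·wrap2 + 2·C·cosβ = 2·2.9876 + 7·3.2956 + 2·64.8074 = 158.6591

L=158.659 wrap1=171.18_deg wrap2=188.82_deg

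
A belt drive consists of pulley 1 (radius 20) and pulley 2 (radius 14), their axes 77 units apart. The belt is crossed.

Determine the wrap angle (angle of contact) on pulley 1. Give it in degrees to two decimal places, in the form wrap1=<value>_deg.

crossed belt: β = asin((r1+r2)/C) = asin(34/77) = 26.2034°
wrap1 = wrap2 = π + 2β = 232.4067°

wrap1=232.41_deg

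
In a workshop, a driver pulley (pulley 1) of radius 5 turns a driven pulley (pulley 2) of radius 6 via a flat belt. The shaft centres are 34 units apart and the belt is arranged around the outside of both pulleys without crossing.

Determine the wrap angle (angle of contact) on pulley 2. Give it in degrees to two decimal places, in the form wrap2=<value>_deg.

wrap2=183.37_deg

open belt: β = asin((r2−r1)/C) = asin(1/34) = 1.6854°
wrap1 = π − 2β = 176.6292°
wrap2 = π + 2β = 183.3708°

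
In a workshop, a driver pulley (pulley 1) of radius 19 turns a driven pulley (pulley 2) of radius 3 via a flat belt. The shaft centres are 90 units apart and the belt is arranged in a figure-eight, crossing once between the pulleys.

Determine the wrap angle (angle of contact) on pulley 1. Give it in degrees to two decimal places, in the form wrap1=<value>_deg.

crossed belt: β = asin((r1+r2)/C) = asin(22/90) = 14.1490°
wrap1 = wrap2 = π + 2β = 208.2980°

wrap1=208.30_deg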